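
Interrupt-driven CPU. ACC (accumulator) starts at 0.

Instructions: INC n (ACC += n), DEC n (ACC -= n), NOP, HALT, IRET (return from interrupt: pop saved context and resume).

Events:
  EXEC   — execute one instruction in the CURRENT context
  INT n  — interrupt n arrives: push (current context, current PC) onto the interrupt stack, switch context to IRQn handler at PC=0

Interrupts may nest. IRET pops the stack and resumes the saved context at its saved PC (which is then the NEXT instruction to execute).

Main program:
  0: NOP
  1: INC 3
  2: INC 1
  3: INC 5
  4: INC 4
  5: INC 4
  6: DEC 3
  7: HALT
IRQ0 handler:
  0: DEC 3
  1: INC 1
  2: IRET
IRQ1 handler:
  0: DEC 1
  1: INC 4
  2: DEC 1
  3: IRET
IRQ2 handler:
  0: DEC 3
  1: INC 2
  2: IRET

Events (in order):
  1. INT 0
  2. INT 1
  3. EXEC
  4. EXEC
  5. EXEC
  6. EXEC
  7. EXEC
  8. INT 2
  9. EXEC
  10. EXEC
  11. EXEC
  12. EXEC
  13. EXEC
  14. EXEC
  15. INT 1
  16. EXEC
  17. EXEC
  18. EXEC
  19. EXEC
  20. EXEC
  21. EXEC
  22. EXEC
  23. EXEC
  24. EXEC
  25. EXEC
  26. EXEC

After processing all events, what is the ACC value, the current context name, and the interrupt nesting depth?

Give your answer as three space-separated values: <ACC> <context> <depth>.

Answer: 15 MAIN 0

Derivation:
Event 1 (INT 0): INT 0 arrives: push (MAIN, PC=0), enter IRQ0 at PC=0 (depth now 1)
Event 2 (INT 1): INT 1 arrives: push (IRQ0, PC=0), enter IRQ1 at PC=0 (depth now 2)
Event 3 (EXEC): [IRQ1] PC=0: DEC 1 -> ACC=-1
Event 4 (EXEC): [IRQ1] PC=1: INC 4 -> ACC=3
Event 5 (EXEC): [IRQ1] PC=2: DEC 1 -> ACC=2
Event 6 (EXEC): [IRQ1] PC=3: IRET -> resume IRQ0 at PC=0 (depth now 1)
Event 7 (EXEC): [IRQ0] PC=0: DEC 3 -> ACC=-1
Event 8 (INT 2): INT 2 arrives: push (IRQ0, PC=1), enter IRQ2 at PC=0 (depth now 2)
Event 9 (EXEC): [IRQ2] PC=0: DEC 3 -> ACC=-4
Event 10 (EXEC): [IRQ2] PC=1: INC 2 -> ACC=-2
Event 11 (EXEC): [IRQ2] PC=2: IRET -> resume IRQ0 at PC=1 (depth now 1)
Event 12 (EXEC): [IRQ0] PC=1: INC 1 -> ACC=-1
Event 13 (EXEC): [IRQ0] PC=2: IRET -> resume MAIN at PC=0 (depth now 0)
Event 14 (EXEC): [MAIN] PC=0: NOP
Event 15 (INT 1): INT 1 arrives: push (MAIN, PC=1), enter IRQ1 at PC=0 (depth now 1)
Event 16 (EXEC): [IRQ1] PC=0: DEC 1 -> ACC=-2
Event 17 (EXEC): [IRQ1] PC=1: INC 4 -> ACC=2
Event 18 (EXEC): [IRQ1] PC=2: DEC 1 -> ACC=1
Event 19 (EXEC): [IRQ1] PC=3: IRET -> resume MAIN at PC=1 (depth now 0)
Event 20 (EXEC): [MAIN] PC=1: INC 3 -> ACC=4
Event 21 (EXEC): [MAIN] PC=2: INC 1 -> ACC=5
Event 22 (EXEC): [MAIN] PC=3: INC 5 -> ACC=10
Event 23 (EXEC): [MAIN] PC=4: INC 4 -> ACC=14
Event 24 (EXEC): [MAIN] PC=5: INC 4 -> ACC=18
Event 25 (EXEC): [MAIN] PC=6: DEC 3 -> ACC=15
Event 26 (EXEC): [MAIN] PC=7: HALT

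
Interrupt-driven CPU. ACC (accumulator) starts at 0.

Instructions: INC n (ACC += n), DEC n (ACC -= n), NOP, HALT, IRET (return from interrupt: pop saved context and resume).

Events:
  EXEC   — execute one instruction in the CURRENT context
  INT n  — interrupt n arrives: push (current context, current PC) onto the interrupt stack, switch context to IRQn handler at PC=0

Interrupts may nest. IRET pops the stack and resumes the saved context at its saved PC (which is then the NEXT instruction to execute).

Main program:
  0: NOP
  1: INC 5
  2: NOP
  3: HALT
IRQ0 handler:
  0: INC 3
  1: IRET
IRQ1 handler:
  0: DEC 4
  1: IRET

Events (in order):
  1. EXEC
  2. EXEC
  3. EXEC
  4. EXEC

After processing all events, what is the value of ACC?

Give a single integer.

Answer: 5

Derivation:
Event 1 (EXEC): [MAIN] PC=0: NOP
Event 2 (EXEC): [MAIN] PC=1: INC 5 -> ACC=5
Event 3 (EXEC): [MAIN] PC=2: NOP
Event 4 (EXEC): [MAIN] PC=3: HALT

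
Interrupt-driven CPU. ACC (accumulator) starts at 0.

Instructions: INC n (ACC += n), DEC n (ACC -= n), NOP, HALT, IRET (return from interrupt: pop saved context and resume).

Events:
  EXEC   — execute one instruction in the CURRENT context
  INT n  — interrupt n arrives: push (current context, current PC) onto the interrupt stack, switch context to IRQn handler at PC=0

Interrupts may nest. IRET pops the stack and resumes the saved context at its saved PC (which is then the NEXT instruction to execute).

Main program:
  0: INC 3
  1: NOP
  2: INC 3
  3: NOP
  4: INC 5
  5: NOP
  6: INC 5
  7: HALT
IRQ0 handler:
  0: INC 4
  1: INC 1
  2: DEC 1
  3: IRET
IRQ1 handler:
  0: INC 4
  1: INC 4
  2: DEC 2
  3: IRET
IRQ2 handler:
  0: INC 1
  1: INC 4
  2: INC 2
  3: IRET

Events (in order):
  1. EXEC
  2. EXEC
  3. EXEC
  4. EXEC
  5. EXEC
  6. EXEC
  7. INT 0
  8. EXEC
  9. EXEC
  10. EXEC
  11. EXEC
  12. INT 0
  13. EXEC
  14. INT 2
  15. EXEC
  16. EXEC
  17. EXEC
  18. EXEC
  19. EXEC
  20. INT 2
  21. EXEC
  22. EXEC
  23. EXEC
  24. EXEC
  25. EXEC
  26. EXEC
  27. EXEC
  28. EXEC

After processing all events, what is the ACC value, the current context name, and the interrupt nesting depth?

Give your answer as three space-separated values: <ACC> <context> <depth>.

Answer: 38 MAIN 0

Derivation:
Event 1 (EXEC): [MAIN] PC=0: INC 3 -> ACC=3
Event 2 (EXEC): [MAIN] PC=1: NOP
Event 3 (EXEC): [MAIN] PC=2: INC 3 -> ACC=6
Event 4 (EXEC): [MAIN] PC=3: NOP
Event 5 (EXEC): [MAIN] PC=4: INC 5 -> ACC=11
Event 6 (EXEC): [MAIN] PC=5: NOP
Event 7 (INT 0): INT 0 arrives: push (MAIN, PC=6), enter IRQ0 at PC=0 (depth now 1)
Event 8 (EXEC): [IRQ0] PC=0: INC 4 -> ACC=15
Event 9 (EXEC): [IRQ0] PC=1: INC 1 -> ACC=16
Event 10 (EXEC): [IRQ0] PC=2: DEC 1 -> ACC=15
Event 11 (EXEC): [IRQ0] PC=3: IRET -> resume MAIN at PC=6 (depth now 0)
Event 12 (INT 0): INT 0 arrives: push (MAIN, PC=6), enter IRQ0 at PC=0 (depth now 1)
Event 13 (EXEC): [IRQ0] PC=0: INC 4 -> ACC=19
Event 14 (INT 2): INT 2 arrives: push (IRQ0, PC=1), enter IRQ2 at PC=0 (depth now 2)
Event 15 (EXEC): [IRQ2] PC=0: INC 1 -> ACC=20
Event 16 (EXEC): [IRQ2] PC=1: INC 4 -> ACC=24
Event 17 (EXEC): [IRQ2] PC=2: INC 2 -> ACC=26
Event 18 (EXEC): [IRQ2] PC=3: IRET -> resume IRQ0 at PC=1 (depth now 1)
Event 19 (EXEC): [IRQ0] PC=1: INC 1 -> ACC=27
Event 20 (INT 2): INT 2 arrives: push (IRQ0, PC=2), enter IRQ2 at PC=0 (depth now 2)
Event 21 (EXEC): [IRQ2] PC=0: INC 1 -> ACC=28
Event 22 (EXEC): [IRQ2] PC=1: INC 4 -> ACC=32
Event 23 (EXEC): [IRQ2] PC=2: INC 2 -> ACC=34
Event 24 (EXEC): [IRQ2] PC=3: IRET -> resume IRQ0 at PC=2 (depth now 1)
Event 25 (EXEC): [IRQ0] PC=2: DEC 1 -> ACC=33
Event 26 (EXEC): [IRQ0] PC=3: IRET -> resume MAIN at PC=6 (depth now 0)
Event 27 (EXEC): [MAIN] PC=6: INC 5 -> ACC=38
Event 28 (EXEC): [MAIN] PC=7: HALT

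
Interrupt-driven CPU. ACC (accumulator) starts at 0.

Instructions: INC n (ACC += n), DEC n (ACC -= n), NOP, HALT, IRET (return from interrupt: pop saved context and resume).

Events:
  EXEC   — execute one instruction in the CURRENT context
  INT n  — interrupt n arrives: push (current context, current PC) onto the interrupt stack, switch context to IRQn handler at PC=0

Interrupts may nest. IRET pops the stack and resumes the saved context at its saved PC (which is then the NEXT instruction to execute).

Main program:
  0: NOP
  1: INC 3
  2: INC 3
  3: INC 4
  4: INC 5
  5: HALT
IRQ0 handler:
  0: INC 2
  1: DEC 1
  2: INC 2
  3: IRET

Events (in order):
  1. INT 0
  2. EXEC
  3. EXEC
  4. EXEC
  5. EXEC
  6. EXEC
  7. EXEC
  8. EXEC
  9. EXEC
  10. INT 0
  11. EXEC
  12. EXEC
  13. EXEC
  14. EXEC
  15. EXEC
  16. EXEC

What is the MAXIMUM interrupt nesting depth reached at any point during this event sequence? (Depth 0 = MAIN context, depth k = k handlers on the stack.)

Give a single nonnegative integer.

Answer: 1

Derivation:
Event 1 (INT 0): INT 0 arrives: push (MAIN, PC=0), enter IRQ0 at PC=0 (depth now 1) [depth=1]
Event 2 (EXEC): [IRQ0] PC=0: INC 2 -> ACC=2 [depth=1]
Event 3 (EXEC): [IRQ0] PC=1: DEC 1 -> ACC=1 [depth=1]
Event 4 (EXEC): [IRQ0] PC=2: INC 2 -> ACC=3 [depth=1]
Event 5 (EXEC): [IRQ0] PC=3: IRET -> resume MAIN at PC=0 (depth now 0) [depth=0]
Event 6 (EXEC): [MAIN] PC=0: NOP [depth=0]
Event 7 (EXEC): [MAIN] PC=1: INC 3 -> ACC=6 [depth=0]
Event 8 (EXEC): [MAIN] PC=2: INC 3 -> ACC=9 [depth=0]
Event 9 (EXEC): [MAIN] PC=3: INC 4 -> ACC=13 [depth=0]
Event 10 (INT 0): INT 0 arrives: push (MAIN, PC=4), enter IRQ0 at PC=0 (depth now 1) [depth=1]
Event 11 (EXEC): [IRQ0] PC=0: INC 2 -> ACC=15 [depth=1]
Event 12 (EXEC): [IRQ0] PC=1: DEC 1 -> ACC=14 [depth=1]
Event 13 (EXEC): [IRQ0] PC=2: INC 2 -> ACC=16 [depth=1]
Event 14 (EXEC): [IRQ0] PC=3: IRET -> resume MAIN at PC=4 (depth now 0) [depth=0]
Event 15 (EXEC): [MAIN] PC=4: INC 5 -> ACC=21 [depth=0]
Event 16 (EXEC): [MAIN] PC=5: HALT [depth=0]
Max depth observed: 1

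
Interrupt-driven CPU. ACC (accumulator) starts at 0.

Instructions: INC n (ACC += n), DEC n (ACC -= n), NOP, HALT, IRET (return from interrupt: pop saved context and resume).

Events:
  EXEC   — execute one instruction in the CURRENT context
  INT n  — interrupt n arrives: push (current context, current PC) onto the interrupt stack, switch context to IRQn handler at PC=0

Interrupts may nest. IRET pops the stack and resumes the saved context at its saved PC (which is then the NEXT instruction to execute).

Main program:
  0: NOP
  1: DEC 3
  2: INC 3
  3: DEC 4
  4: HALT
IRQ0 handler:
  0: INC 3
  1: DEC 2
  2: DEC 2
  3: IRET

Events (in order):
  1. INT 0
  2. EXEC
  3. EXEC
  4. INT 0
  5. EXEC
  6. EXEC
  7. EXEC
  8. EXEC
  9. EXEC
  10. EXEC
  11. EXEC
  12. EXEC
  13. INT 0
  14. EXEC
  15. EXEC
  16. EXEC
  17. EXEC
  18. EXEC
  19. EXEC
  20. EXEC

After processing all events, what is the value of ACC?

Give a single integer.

Event 1 (INT 0): INT 0 arrives: push (MAIN, PC=0), enter IRQ0 at PC=0 (depth now 1)
Event 2 (EXEC): [IRQ0] PC=0: INC 3 -> ACC=3
Event 3 (EXEC): [IRQ0] PC=1: DEC 2 -> ACC=1
Event 4 (INT 0): INT 0 arrives: push (IRQ0, PC=2), enter IRQ0 at PC=0 (depth now 2)
Event 5 (EXEC): [IRQ0] PC=0: INC 3 -> ACC=4
Event 6 (EXEC): [IRQ0] PC=1: DEC 2 -> ACC=2
Event 7 (EXEC): [IRQ0] PC=2: DEC 2 -> ACC=0
Event 8 (EXEC): [IRQ0] PC=3: IRET -> resume IRQ0 at PC=2 (depth now 1)
Event 9 (EXEC): [IRQ0] PC=2: DEC 2 -> ACC=-2
Event 10 (EXEC): [IRQ0] PC=3: IRET -> resume MAIN at PC=0 (depth now 0)
Event 11 (EXEC): [MAIN] PC=0: NOP
Event 12 (EXEC): [MAIN] PC=1: DEC 3 -> ACC=-5
Event 13 (INT 0): INT 0 arrives: push (MAIN, PC=2), enter IRQ0 at PC=0 (depth now 1)
Event 14 (EXEC): [IRQ0] PC=0: INC 3 -> ACC=-2
Event 15 (EXEC): [IRQ0] PC=1: DEC 2 -> ACC=-4
Event 16 (EXEC): [IRQ0] PC=2: DEC 2 -> ACC=-6
Event 17 (EXEC): [IRQ0] PC=3: IRET -> resume MAIN at PC=2 (depth now 0)
Event 18 (EXEC): [MAIN] PC=2: INC 3 -> ACC=-3
Event 19 (EXEC): [MAIN] PC=3: DEC 4 -> ACC=-7
Event 20 (EXEC): [MAIN] PC=4: HALT

Answer: -7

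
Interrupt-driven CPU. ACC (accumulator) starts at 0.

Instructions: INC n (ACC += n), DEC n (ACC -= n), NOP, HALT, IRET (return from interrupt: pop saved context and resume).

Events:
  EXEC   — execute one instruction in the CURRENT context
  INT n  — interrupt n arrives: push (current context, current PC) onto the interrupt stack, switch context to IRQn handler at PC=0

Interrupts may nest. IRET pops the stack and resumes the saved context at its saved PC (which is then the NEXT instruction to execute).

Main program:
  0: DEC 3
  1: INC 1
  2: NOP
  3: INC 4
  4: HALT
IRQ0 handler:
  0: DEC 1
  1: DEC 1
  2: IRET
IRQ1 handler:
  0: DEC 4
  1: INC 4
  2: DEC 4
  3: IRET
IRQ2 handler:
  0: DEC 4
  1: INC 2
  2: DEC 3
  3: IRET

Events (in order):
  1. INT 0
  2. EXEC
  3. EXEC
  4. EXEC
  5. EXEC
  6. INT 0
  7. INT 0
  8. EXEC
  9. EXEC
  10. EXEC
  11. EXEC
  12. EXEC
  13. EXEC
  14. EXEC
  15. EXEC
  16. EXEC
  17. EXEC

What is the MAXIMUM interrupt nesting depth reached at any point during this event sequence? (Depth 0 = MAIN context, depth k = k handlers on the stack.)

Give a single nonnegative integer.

Event 1 (INT 0): INT 0 arrives: push (MAIN, PC=0), enter IRQ0 at PC=0 (depth now 1) [depth=1]
Event 2 (EXEC): [IRQ0] PC=0: DEC 1 -> ACC=-1 [depth=1]
Event 3 (EXEC): [IRQ0] PC=1: DEC 1 -> ACC=-2 [depth=1]
Event 4 (EXEC): [IRQ0] PC=2: IRET -> resume MAIN at PC=0 (depth now 0) [depth=0]
Event 5 (EXEC): [MAIN] PC=0: DEC 3 -> ACC=-5 [depth=0]
Event 6 (INT 0): INT 0 arrives: push (MAIN, PC=1), enter IRQ0 at PC=0 (depth now 1) [depth=1]
Event 7 (INT 0): INT 0 arrives: push (IRQ0, PC=0), enter IRQ0 at PC=0 (depth now 2) [depth=2]
Event 8 (EXEC): [IRQ0] PC=0: DEC 1 -> ACC=-6 [depth=2]
Event 9 (EXEC): [IRQ0] PC=1: DEC 1 -> ACC=-7 [depth=2]
Event 10 (EXEC): [IRQ0] PC=2: IRET -> resume IRQ0 at PC=0 (depth now 1) [depth=1]
Event 11 (EXEC): [IRQ0] PC=0: DEC 1 -> ACC=-8 [depth=1]
Event 12 (EXEC): [IRQ0] PC=1: DEC 1 -> ACC=-9 [depth=1]
Event 13 (EXEC): [IRQ0] PC=2: IRET -> resume MAIN at PC=1 (depth now 0) [depth=0]
Event 14 (EXEC): [MAIN] PC=1: INC 1 -> ACC=-8 [depth=0]
Event 15 (EXEC): [MAIN] PC=2: NOP [depth=0]
Event 16 (EXEC): [MAIN] PC=3: INC 4 -> ACC=-4 [depth=0]
Event 17 (EXEC): [MAIN] PC=4: HALT [depth=0]
Max depth observed: 2

Answer: 2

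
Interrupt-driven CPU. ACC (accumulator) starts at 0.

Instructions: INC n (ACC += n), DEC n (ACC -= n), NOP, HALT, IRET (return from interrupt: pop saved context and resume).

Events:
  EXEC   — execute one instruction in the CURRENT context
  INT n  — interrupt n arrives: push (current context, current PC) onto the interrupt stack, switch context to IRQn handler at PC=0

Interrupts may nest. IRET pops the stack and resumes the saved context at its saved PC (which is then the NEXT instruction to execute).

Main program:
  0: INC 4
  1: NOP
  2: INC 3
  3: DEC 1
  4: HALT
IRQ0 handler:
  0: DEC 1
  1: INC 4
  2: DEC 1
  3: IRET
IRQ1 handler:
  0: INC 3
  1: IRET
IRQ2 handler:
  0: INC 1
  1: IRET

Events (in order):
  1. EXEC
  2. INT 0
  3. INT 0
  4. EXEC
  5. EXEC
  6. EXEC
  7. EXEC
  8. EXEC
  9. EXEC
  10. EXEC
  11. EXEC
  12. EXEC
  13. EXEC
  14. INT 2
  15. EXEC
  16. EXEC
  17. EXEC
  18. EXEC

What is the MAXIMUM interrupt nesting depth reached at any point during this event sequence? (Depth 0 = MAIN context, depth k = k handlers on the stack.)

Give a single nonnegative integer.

Event 1 (EXEC): [MAIN] PC=0: INC 4 -> ACC=4 [depth=0]
Event 2 (INT 0): INT 0 arrives: push (MAIN, PC=1), enter IRQ0 at PC=0 (depth now 1) [depth=1]
Event 3 (INT 0): INT 0 arrives: push (IRQ0, PC=0), enter IRQ0 at PC=0 (depth now 2) [depth=2]
Event 4 (EXEC): [IRQ0] PC=0: DEC 1 -> ACC=3 [depth=2]
Event 5 (EXEC): [IRQ0] PC=1: INC 4 -> ACC=7 [depth=2]
Event 6 (EXEC): [IRQ0] PC=2: DEC 1 -> ACC=6 [depth=2]
Event 7 (EXEC): [IRQ0] PC=3: IRET -> resume IRQ0 at PC=0 (depth now 1) [depth=1]
Event 8 (EXEC): [IRQ0] PC=0: DEC 1 -> ACC=5 [depth=1]
Event 9 (EXEC): [IRQ0] PC=1: INC 4 -> ACC=9 [depth=1]
Event 10 (EXEC): [IRQ0] PC=2: DEC 1 -> ACC=8 [depth=1]
Event 11 (EXEC): [IRQ0] PC=3: IRET -> resume MAIN at PC=1 (depth now 0) [depth=0]
Event 12 (EXEC): [MAIN] PC=1: NOP [depth=0]
Event 13 (EXEC): [MAIN] PC=2: INC 3 -> ACC=11 [depth=0]
Event 14 (INT 2): INT 2 arrives: push (MAIN, PC=3), enter IRQ2 at PC=0 (depth now 1) [depth=1]
Event 15 (EXEC): [IRQ2] PC=0: INC 1 -> ACC=12 [depth=1]
Event 16 (EXEC): [IRQ2] PC=1: IRET -> resume MAIN at PC=3 (depth now 0) [depth=0]
Event 17 (EXEC): [MAIN] PC=3: DEC 1 -> ACC=11 [depth=0]
Event 18 (EXEC): [MAIN] PC=4: HALT [depth=0]
Max depth observed: 2

Answer: 2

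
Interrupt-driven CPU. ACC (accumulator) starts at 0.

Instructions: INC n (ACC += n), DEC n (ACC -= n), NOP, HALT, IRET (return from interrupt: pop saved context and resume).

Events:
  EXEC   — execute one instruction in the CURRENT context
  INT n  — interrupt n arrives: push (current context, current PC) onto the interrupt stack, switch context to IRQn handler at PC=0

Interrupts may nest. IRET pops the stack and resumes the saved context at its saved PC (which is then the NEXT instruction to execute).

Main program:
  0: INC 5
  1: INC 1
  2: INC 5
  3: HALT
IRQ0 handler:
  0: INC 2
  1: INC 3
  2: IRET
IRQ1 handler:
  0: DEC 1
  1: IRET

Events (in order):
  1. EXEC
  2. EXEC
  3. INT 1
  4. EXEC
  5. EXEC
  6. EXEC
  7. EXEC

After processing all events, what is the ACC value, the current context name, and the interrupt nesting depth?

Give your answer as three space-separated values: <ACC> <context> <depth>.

Answer: 10 MAIN 0

Derivation:
Event 1 (EXEC): [MAIN] PC=0: INC 5 -> ACC=5
Event 2 (EXEC): [MAIN] PC=1: INC 1 -> ACC=6
Event 3 (INT 1): INT 1 arrives: push (MAIN, PC=2), enter IRQ1 at PC=0 (depth now 1)
Event 4 (EXEC): [IRQ1] PC=0: DEC 1 -> ACC=5
Event 5 (EXEC): [IRQ1] PC=1: IRET -> resume MAIN at PC=2 (depth now 0)
Event 6 (EXEC): [MAIN] PC=2: INC 5 -> ACC=10
Event 7 (EXEC): [MAIN] PC=3: HALT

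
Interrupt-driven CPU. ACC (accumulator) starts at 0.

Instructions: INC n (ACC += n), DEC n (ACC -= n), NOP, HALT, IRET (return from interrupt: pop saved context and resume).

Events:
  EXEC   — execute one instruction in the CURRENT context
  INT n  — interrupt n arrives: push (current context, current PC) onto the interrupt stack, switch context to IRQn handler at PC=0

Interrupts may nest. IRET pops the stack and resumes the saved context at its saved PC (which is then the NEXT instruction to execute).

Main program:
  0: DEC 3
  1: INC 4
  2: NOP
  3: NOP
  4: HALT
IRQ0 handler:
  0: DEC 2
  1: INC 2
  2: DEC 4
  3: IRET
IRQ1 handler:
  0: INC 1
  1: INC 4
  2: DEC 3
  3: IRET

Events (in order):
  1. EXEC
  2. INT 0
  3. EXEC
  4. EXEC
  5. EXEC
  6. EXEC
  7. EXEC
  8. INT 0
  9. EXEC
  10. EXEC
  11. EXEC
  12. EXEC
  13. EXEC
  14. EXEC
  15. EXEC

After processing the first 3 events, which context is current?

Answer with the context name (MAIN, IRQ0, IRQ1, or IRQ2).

Answer: IRQ0

Derivation:
Event 1 (EXEC): [MAIN] PC=0: DEC 3 -> ACC=-3
Event 2 (INT 0): INT 0 arrives: push (MAIN, PC=1), enter IRQ0 at PC=0 (depth now 1)
Event 3 (EXEC): [IRQ0] PC=0: DEC 2 -> ACC=-5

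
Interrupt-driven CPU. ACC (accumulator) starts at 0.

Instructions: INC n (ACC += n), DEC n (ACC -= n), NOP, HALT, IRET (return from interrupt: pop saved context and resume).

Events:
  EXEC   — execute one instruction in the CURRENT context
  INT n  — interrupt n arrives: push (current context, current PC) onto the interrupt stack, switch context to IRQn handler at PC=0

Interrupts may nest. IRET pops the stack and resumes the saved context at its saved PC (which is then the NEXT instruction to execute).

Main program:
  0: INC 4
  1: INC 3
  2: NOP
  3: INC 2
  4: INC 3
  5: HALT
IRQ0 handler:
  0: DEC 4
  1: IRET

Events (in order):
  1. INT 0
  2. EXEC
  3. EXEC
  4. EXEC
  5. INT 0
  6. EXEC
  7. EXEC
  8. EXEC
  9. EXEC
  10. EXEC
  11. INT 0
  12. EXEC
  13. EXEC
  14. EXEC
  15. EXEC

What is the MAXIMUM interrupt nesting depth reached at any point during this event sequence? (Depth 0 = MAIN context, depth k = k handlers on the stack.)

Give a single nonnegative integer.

Event 1 (INT 0): INT 0 arrives: push (MAIN, PC=0), enter IRQ0 at PC=0 (depth now 1) [depth=1]
Event 2 (EXEC): [IRQ0] PC=0: DEC 4 -> ACC=-4 [depth=1]
Event 3 (EXEC): [IRQ0] PC=1: IRET -> resume MAIN at PC=0 (depth now 0) [depth=0]
Event 4 (EXEC): [MAIN] PC=0: INC 4 -> ACC=0 [depth=0]
Event 5 (INT 0): INT 0 arrives: push (MAIN, PC=1), enter IRQ0 at PC=0 (depth now 1) [depth=1]
Event 6 (EXEC): [IRQ0] PC=0: DEC 4 -> ACC=-4 [depth=1]
Event 7 (EXEC): [IRQ0] PC=1: IRET -> resume MAIN at PC=1 (depth now 0) [depth=0]
Event 8 (EXEC): [MAIN] PC=1: INC 3 -> ACC=-1 [depth=0]
Event 9 (EXEC): [MAIN] PC=2: NOP [depth=0]
Event 10 (EXEC): [MAIN] PC=3: INC 2 -> ACC=1 [depth=0]
Event 11 (INT 0): INT 0 arrives: push (MAIN, PC=4), enter IRQ0 at PC=0 (depth now 1) [depth=1]
Event 12 (EXEC): [IRQ0] PC=0: DEC 4 -> ACC=-3 [depth=1]
Event 13 (EXEC): [IRQ0] PC=1: IRET -> resume MAIN at PC=4 (depth now 0) [depth=0]
Event 14 (EXEC): [MAIN] PC=4: INC 3 -> ACC=0 [depth=0]
Event 15 (EXEC): [MAIN] PC=5: HALT [depth=0]
Max depth observed: 1

Answer: 1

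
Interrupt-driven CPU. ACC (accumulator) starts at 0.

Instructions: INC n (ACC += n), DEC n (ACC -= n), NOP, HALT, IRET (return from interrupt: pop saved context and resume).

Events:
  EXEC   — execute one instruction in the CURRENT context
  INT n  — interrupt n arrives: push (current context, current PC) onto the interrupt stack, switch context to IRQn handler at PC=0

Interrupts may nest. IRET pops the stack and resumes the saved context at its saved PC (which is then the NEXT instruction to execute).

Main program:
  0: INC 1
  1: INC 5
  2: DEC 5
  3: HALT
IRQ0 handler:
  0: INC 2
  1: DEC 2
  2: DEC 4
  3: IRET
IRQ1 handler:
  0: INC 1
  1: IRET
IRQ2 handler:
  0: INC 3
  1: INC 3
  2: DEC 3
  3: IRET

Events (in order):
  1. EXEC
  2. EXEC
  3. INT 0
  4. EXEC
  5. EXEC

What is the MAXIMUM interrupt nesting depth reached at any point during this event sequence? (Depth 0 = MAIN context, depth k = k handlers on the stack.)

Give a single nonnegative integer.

Event 1 (EXEC): [MAIN] PC=0: INC 1 -> ACC=1 [depth=0]
Event 2 (EXEC): [MAIN] PC=1: INC 5 -> ACC=6 [depth=0]
Event 3 (INT 0): INT 0 arrives: push (MAIN, PC=2), enter IRQ0 at PC=0 (depth now 1) [depth=1]
Event 4 (EXEC): [IRQ0] PC=0: INC 2 -> ACC=8 [depth=1]
Event 5 (EXEC): [IRQ0] PC=1: DEC 2 -> ACC=6 [depth=1]
Max depth observed: 1

Answer: 1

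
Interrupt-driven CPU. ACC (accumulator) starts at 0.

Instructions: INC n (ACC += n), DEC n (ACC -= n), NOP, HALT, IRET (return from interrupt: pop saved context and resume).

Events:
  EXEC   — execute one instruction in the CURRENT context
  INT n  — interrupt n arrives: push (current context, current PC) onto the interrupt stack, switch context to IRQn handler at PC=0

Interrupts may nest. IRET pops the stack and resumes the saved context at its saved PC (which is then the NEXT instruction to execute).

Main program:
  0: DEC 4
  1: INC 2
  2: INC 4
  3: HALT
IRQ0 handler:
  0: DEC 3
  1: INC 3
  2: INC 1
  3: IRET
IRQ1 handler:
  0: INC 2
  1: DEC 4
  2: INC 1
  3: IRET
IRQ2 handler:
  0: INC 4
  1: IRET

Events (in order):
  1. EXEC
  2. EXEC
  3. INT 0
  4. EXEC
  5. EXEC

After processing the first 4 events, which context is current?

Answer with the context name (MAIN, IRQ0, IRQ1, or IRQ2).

Answer: IRQ0

Derivation:
Event 1 (EXEC): [MAIN] PC=0: DEC 4 -> ACC=-4
Event 2 (EXEC): [MAIN] PC=1: INC 2 -> ACC=-2
Event 3 (INT 0): INT 0 arrives: push (MAIN, PC=2), enter IRQ0 at PC=0 (depth now 1)
Event 4 (EXEC): [IRQ0] PC=0: DEC 3 -> ACC=-5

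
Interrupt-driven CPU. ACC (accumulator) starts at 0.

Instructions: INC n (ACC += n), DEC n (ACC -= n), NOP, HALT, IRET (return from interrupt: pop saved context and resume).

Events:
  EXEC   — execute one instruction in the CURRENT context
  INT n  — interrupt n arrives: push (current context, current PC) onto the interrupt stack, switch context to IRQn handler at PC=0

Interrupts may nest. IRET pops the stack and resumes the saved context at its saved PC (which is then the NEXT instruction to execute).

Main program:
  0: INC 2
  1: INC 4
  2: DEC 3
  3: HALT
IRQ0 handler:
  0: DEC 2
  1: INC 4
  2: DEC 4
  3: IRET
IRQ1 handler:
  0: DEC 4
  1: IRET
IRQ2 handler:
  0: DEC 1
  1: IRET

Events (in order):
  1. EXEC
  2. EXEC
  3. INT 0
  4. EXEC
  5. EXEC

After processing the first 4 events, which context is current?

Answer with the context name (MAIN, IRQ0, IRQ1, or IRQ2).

Event 1 (EXEC): [MAIN] PC=0: INC 2 -> ACC=2
Event 2 (EXEC): [MAIN] PC=1: INC 4 -> ACC=6
Event 3 (INT 0): INT 0 arrives: push (MAIN, PC=2), enter IRQ0 at PC=0 (depth now 1)
Event 4 (EXEC): [IRQ0] PC=0: DEC 2 -> ACC=4

Answer: IRQ0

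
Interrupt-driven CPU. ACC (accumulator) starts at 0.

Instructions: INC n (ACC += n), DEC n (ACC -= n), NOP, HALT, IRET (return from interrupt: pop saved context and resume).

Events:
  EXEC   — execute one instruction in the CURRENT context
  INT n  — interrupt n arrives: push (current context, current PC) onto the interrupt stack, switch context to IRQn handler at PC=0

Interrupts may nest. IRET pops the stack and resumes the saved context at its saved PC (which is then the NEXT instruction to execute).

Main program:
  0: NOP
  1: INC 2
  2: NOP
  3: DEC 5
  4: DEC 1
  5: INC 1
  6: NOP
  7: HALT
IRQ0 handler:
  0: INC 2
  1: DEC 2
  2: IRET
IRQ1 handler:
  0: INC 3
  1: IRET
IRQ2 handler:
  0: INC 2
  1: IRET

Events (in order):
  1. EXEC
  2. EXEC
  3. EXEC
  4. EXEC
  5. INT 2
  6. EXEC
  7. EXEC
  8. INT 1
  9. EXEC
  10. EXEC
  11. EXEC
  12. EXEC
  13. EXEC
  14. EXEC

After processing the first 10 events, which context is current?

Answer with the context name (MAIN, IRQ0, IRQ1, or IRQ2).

Event 1 (EXEC): [MAIN] PC=0: NOP
Event 2 (EXEC): [MAIN] PC=1: INC 2 -> ACC=2
Event 3 (EXEC): [MAIN] PC=2: NOP
Event 4 (EXEC): [MAIN] PC=3: DEC 5 -> ACC=-3
Event 5 (INT 2): INT 2 arrives: push (MAIN, PC=4), enter IRQ2 at PC=0 (depth now 1)
Event 6 (EXEC): [IRQ2] PC=0: INC 2 -> ACC=-1
Event 7 (EXEC): [IRQ2] PC=1: IRET -> resume MAIN at PC=4 (depth now 0)
Event 8 (INT 1): INT 1 arrives: push (MAIN, PC=4), enter IRQ1 at PC=0 (depth now 1)
Event 9 (EXEC): [IRQ1] PC=0: INC 3 -> ACC=2
Event 10 (EXEC): [IRQ1] PC=1: IRET -> resume MAIN at PC=4 (depth now 0)

Answer: MAIN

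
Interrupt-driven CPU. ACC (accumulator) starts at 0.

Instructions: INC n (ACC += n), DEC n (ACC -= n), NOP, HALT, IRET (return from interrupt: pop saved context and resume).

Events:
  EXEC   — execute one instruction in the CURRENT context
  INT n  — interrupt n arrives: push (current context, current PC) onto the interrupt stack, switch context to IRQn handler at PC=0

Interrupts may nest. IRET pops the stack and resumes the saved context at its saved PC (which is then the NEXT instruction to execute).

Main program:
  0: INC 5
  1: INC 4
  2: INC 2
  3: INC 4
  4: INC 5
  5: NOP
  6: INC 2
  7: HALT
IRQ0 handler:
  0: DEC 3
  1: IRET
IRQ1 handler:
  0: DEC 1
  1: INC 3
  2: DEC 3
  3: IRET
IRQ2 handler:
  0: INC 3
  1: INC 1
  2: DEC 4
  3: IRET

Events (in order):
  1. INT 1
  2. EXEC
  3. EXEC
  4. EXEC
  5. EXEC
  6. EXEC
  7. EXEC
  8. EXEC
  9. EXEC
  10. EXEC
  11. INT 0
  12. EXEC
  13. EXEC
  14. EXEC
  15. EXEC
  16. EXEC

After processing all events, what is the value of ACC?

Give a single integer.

Answer: 18

Derivation:
Event 1 (INT 1): INT 1 arrives: push (MAIN, PC=0), enter IRQ1 at PC=0 (depth now 1)
Event 2 (EXEC): [IRQ1] PC=0: DEC 1 -> ACC=-1
Event 3 (EXEC): [IRQ1] PC=1: INC 3 -> ACC=2
Event 4 (EXEC): [IRQ1] PC=2: DEC 3 -> ACC=-1
Event 5 (EXEC): [IRQ1] PC=3: IRET -> resume MAIN at PC=0 (depth now 0)
Event 6 (EXEC): [MAIN] PC=0: INC 5 -> ACC=4
Event 7 (EXEC): [MAIN] PC=1: INC 4 -> ACC=8
Event 8 (EXEC): [MAIN] PC=2: INC 2 -> ACC=10
Event 9 (EXEC): [MAIN] PC=3: INC 4 -> ACC=14
Event 10 (EXEC): [MAIN] PC=4: INC 5 -> ACC=19
Event 11 (INT 0): INT 0 arrives: push (MAIN, PC=5), enter IRQ0 at PC=0 (depth now 1)
Event 12 (EXEC): [IRQ0] PC=0: DEC 3 -> ACC=16
Event 13 (EXEC): [IRQ0] PC=1: IRET -> resume MAIN at PC=5 (depth now 0)
Event 14 (EXEC): [MAIN] PC=5: NOP
Event 15 (EXEC): [MAIN] PC=6: INC 2 -> ACC=18
Event 16 (EXEC): [MAIN] PC=7: HALT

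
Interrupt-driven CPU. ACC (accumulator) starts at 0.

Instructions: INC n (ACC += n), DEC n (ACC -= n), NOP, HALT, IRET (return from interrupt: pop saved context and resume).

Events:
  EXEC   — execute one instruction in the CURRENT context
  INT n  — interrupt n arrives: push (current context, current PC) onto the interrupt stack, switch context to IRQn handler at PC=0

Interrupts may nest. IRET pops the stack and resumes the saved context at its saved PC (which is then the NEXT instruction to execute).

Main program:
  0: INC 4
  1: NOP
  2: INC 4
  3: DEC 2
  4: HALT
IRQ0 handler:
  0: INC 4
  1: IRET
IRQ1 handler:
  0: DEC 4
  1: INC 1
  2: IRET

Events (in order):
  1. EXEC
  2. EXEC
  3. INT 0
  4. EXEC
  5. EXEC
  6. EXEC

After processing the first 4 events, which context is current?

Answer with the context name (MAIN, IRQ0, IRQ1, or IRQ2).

Answer: IRQ0

Derivation:
Event 1 (EXEC): [MAIN] PC=0: INC 4 -> ACC=4
Event 2 (EXEC): [MAIN] PC=1: NOP
Event 3 (INT 0): INT 0 arrives: push (MAIN, PC=2), enter IRQ0 at PC=0 (depth now 1)
Event 4 (EXEC): [IRQ0] PC=0: INC 4 -> ACC=8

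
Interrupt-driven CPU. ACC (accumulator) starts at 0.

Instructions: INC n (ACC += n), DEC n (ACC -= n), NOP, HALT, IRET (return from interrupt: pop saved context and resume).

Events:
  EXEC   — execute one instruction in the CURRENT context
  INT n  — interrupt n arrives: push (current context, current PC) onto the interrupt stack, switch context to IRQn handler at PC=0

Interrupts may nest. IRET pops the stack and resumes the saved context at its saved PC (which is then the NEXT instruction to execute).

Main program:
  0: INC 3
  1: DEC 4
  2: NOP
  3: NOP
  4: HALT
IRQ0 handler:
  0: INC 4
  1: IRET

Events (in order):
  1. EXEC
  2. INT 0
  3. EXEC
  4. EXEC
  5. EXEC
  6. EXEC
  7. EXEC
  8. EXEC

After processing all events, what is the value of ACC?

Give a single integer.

Answer: 3

Derivation:
Event 1 (EXEC): [MAIN] PC=0: INC 3 -> ACC=3
Event 2 (INT 0): INT 0 arrives: push (MAIN, PC=1), enter IRQ0 at PC=0 (depth now 1)
Event 3 (EXEC): [IRQ0] PC=0: INC 4 -> ACC=7
Event 4 (EXEC): [IRQ0] PC=1: IRET -> resume MAIN at PC=1 (depth now 0)
Event 5 (EXEC): [MAIN] PC=1: DEC 4 -> ACC=3
Event 6 (EXEC): [MAIN] PC=2: NOP
Event 7 (EXEC): [MAIN] PC=3: NOP
Event 8 (EXEC): [MAIN] PC=4: HALT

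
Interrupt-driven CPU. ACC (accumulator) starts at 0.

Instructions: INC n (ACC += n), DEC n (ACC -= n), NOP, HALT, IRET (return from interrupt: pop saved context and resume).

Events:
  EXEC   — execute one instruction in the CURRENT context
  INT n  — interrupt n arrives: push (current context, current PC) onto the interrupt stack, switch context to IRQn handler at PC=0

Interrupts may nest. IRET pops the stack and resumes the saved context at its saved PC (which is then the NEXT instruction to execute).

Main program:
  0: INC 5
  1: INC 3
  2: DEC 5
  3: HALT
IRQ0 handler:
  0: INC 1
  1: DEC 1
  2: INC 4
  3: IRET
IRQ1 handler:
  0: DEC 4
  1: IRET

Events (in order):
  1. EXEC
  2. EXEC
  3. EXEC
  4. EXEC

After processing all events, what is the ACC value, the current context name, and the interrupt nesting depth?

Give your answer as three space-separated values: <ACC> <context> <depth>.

Event 1 (EXEC): [MAIN] PC=0: INC 5 -> ACC=5
Event 2 (EXEC): [MAIN] PC=1: INC 3 -> ACC=8
Event 3 (EXEC): [MAIN] PC=2: DEC 5 -> ACC=3
Event 4 (EXEC): [MAIN] PC=3: HALT

Answer: 3 MAIN 0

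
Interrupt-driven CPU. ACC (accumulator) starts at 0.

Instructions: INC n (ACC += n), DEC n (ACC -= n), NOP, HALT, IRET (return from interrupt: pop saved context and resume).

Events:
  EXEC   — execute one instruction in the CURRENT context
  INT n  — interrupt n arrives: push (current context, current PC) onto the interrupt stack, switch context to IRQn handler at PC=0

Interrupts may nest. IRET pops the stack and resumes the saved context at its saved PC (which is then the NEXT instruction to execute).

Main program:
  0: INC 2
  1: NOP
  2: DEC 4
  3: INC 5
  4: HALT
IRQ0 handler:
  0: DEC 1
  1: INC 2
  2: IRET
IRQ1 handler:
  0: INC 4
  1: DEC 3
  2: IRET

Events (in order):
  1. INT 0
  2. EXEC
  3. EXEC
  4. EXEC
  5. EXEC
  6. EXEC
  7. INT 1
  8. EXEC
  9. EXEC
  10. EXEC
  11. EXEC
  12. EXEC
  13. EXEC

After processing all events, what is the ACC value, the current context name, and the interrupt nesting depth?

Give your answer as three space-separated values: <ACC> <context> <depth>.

Answer: 5 MAIN 0

Derivation:
Event 1 (INT 0): INT 0 arrives: push (MAIN, PC=0), enter IRQ0 at PC=0 (depth now 1)
Event 2 (EXEC): [IRQ0] PC=0: DEC 1 -> ACC=-1
Event 3 (EXEC): [IRQ0] PC=1: INC 2 -> ACC=1
Event 4 (EXEC): [IRQ0] PC=2: IRET -> resume MAIN at PC=0 (depth now 0)
Event 5 (EXEC): [MAIN] PC=0: INC 2 -> ACC=3
Event 6 (EXEC): [MAIN] PC=1: NOP
Event 7 (INT 1): INT 1 arrives: push (MAIN, PC=2), enter IRQ1 at PC=0 (depth now 1)
Event 8 (EXEC): [IRQ1] PC=0: INC 4 -> ACC=7
Event 9 (EXEC): [IRQ1] PC=1: DEC 3 -> ACC=4
Event 10 (EXEC): [IRQ1] PC=2: IRET -> resume MAIN at PC=2 (depth now 0)
Event 11 (EXEC): [MAIN] PC=2: DEC 4 -> ACC=0
Event 12 (EXEC): [MAIN] PC=3: INC 5 -> ACC=5
Event 13 (EXEC): [MAIN] PC=4: HALT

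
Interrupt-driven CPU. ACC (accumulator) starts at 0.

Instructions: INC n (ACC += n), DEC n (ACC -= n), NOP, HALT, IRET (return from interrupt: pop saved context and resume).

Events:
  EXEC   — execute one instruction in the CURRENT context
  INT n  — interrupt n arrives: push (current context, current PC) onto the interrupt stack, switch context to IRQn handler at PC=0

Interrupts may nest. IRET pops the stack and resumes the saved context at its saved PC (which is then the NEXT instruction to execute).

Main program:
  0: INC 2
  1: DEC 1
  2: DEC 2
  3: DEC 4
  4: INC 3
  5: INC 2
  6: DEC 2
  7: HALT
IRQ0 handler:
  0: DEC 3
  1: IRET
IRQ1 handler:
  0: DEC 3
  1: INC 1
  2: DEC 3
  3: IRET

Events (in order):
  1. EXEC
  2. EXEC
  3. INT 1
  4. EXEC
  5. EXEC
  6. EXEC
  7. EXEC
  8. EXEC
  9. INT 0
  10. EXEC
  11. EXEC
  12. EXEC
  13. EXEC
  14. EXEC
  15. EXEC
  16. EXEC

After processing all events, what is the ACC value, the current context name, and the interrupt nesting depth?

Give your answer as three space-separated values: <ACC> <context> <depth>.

Event 1 (EXEC): [MAIN] PC=0: INC 2 -> ACC=2
Event 2 (EXEC): [MAIN] PC=1: DEC 1 -> ACC=1
Event 3 (INT 1): INT 1 arrives: push (MAIN, PC=2), enter IRQ1 at PC=0 (depth now 1)
Event 4 (EXEC): [IRQ1] PC=0: DEC 3 -> ACC=-2
Event 5 (EXEC): [IRQ1] PC=1: INC 1 -> ACC=-1
Event 6 (EXEC): [IRQ1] PC=2: DEC 3 -> ACC=-4
Event 7 (EXEC): [IRQ1] PC=3: IRET -> resume MAIN at PC=2 (depth now 0)
Event 8 (EXEC): [MAIN] PC=2: DEC 2 -> ACC=-6
Event 9 (INT 0): INT 0 arrives: push (MAIN, PC=3), enter IRQ0 at PC=0 (depth now 1)
Event 10 (EXEC): [IRQ0] PC=0: DEC 3 -> ACC=-9
Event 11 (EXEC): [IRQ0] PC=1: IRET -> resume MAIN at PC=3 (depth now 0)
Event 12 (EXEC): [MAIN] PC=3: DEC 4 -> ACC=-13
Event 13 (EXEC): [MAIN] PC=4: INC 3 -> ACC=-10
Event 14 (EXEC): [MAIN] PC=5: INC 2 -> ACC=-8
Event 15 (EXEC): [MAIN] PC=6: DEC 2 -> ACC=-10
Event 16 (EXEC): [MAIN] PC=7: HALT

Answer: -10 MAIN 0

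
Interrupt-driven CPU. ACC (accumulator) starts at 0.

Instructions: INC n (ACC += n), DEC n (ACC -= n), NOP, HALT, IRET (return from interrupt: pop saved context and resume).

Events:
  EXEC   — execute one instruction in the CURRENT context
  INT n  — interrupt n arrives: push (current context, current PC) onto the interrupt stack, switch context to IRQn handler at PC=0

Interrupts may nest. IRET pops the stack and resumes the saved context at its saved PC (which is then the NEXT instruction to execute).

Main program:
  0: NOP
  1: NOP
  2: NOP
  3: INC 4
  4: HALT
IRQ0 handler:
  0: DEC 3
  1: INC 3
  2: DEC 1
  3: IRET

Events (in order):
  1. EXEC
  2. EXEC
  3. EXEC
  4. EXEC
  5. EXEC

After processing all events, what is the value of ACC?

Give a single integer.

Answer: 4

Derivation:
Event 1 (EXEC): [MAIN] PC=0: NOP
Event 2 (EXEC): [MAIN] PC=1: NOP
Event 3 (EXEC): [MAIN] PC=2: NOP
Event 4 (EXEC): [MAIN] PC=3: INC 4 -> ACC=4
Event 5 (EXEC): [MAIN] PC=4: HALT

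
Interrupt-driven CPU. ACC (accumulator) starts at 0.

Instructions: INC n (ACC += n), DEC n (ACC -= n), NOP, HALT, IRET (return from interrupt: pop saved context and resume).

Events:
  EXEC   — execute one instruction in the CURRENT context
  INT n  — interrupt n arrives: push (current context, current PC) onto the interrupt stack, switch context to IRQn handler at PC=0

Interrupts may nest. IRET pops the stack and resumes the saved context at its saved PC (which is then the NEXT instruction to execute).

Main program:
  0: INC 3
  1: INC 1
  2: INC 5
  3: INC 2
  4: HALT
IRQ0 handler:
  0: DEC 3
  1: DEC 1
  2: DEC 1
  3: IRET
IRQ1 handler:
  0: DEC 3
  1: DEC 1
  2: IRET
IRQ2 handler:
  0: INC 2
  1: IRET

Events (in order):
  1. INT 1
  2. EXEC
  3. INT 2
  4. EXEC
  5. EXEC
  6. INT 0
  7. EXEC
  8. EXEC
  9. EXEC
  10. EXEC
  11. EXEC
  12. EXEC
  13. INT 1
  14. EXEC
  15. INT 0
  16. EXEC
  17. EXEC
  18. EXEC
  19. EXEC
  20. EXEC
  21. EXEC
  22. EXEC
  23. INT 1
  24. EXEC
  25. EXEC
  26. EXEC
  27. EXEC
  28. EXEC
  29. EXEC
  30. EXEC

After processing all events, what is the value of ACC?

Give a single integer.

Answer: -9

Derivation:
Event 1 (INT 1): INT 1 arrives: push (MAIN, PC=0), enter IRQ1 at PC=0 (depth now 1)
Event 2 (EXEC): [IRQ1] PC=0: DEC 3 -> ACC=-3
Event 3 (INT 2): INT 2 arrives: push (IRQ1, PC=1), enter IRQ2 at PC=0 (depth now 2)
Event 4 (EXEC): [IRQ2] PC=0: INC 2 -> ACC=-1
Event 5 (EXEC): [IRQ2] PC=1: IRET -> resume IRQ1 at PC=1 (depth now 1)
Event 6 (INT 0): INT 0 arrives: push (IRQ1, PC=1), enter IRQ0 at PC=0 (depth now 2)
Event 7 (EXEC): [IRQ0] PC=0: DEC 3 -> ACC=-4
Event 8 (EXEC): [IRQ0] PC=1: DEC 1 -> ACC=-5
Event 9 (EXEC): [IRQ0] PC=2: DEC 1 -> ACC=-6
Event 10 (EXEC): [IRQ0] PC=3: IRET -> resume IRQ1 at PC=1 (depth now 1)
Event 11 (EXEC): [IRQ1] PC=1: DEC 1 -> ACC=-7
Event 12 (EXEC): [IRQ1] PC=2: IRET -> resume MAIN at PC=0 (depth now 0)
Event 13 (INT 1): INT 1 arrives: push (MAIN, PC=0), enter IRQ1 at PC=0 (depth now 1)
Event 14 (EXEC): [IRQ1] PC=0: DEC 3 -> ACC=-10
Event 15 (INT 0): INT 0 arrives: push (IRQ1, PC=1), enter IRQ0 at PC=0 (depth now 2)
Event 16 (EXEC): [IRQ0] PC=0: DEC 3 -> ACC=-13
Event 17 (EXEC): [IRQ0] PC=1: DEC 1 -> ACC=-14
Event 18 (EXEC): [IRQ0] PC=2: DEC 1 -> ACC=-15
Event 19 (EXEC): [IRQ0] PC=3: IRET -> resume IRQ1 at PC=1 (depth now 1)
Event 20 (EXEC): [IRQ1] PC=1: DEC 1 -> ACC=-16
Event 21 (EXEC): [IRQ1] PC=2: IRET -> resume MAIN at PC=0 (depth now 0)
Event 22 (EXEC): [MAIN] PC=0: INC 3 -> ACC=-13
Event 23 (INT 1): INT 1 arrives: push (MAIN, PC=1), enter IRQ1 at PC=0 (depth now 1)
Event 24 (EXEC): [IRQ1] PC=0: DEC 3 -> ACC=-16
Event 25 (EXEC): [IRQ1] PC=1: DEC 1 -> ACC=-17
Event 26 (EXEC): [IRQ1] PC=2: IRET -> resume MAIN at PC=1 (depth now 0)
Event 27 (EXEC): [MAIN] PC=1: INC 1 -> ACC=-16
Event 28 (EXEC): [MAIN] PC=2: INC 5 -> ACC=-11
Event 29 (EXEC): [MAIN] PC=3: INC 2 -> ACC=-9
Event 30 (EXEC): [MAIN] PC=4: HALT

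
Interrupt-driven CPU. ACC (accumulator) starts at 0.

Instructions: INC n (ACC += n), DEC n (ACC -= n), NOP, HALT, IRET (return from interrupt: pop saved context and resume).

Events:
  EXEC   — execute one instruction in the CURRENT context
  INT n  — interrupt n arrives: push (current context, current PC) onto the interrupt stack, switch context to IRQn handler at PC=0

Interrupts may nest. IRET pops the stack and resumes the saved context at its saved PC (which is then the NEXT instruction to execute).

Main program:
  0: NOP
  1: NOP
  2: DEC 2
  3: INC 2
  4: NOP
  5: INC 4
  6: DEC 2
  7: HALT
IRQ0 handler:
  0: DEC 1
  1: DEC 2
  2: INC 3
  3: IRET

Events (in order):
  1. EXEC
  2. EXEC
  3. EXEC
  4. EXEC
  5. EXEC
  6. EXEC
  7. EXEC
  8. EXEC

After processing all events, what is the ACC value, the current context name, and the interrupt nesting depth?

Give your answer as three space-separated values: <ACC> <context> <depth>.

Answer: 2 MAIN 0

Derivation:
Event 1 (EXEC): [MAIN] PC=0: NOP
Event 2 (EXEC): [MAIN] PC=1: NOP
Event 3 (EXEC): [MAIN] PC=2: DEC 2 -> ACC=-2
Event 4 (EXEC): [MAIN] PC=3: INC 2 -> ACC=0
Event 5 (EXEC): [MAIN] PC=4: NOP
Event 6 (EXEC): [MAIN] PC=5: INC 4 -> ACC=4
Event 7 (EXEC): [MAIN] PC=6: DEC 2 -> ACC=2
Event 8 (EXEC): [MAIN] PC=7: HALT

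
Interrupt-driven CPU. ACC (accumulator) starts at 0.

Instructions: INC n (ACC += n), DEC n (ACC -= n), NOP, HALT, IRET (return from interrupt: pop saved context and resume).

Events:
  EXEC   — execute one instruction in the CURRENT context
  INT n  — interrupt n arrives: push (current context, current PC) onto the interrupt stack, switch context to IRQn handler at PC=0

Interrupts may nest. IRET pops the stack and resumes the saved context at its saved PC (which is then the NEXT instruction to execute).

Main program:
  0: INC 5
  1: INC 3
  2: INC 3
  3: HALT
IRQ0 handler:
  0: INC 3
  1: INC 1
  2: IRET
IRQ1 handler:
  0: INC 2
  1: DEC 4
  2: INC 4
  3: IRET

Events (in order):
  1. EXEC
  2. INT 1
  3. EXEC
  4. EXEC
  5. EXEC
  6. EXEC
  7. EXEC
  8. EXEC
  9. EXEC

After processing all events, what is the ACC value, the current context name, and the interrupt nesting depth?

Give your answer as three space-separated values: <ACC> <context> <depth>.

Event 1 (EXEC): [MAIN] PC=0: INC 5 -> ACC=5
Event 2 (INT 1): INT 1 arrives: push (MAIN, PC=1), enter IRQ1 at PC=0 (depth now 1)
Event 3 (EXEC): [IRQ1] PC=0: INC 2 -> ACC=7
Event 4 (EXEC): [IRQ1] PC=1: DEC 4 -> ACC=3
Event 5 (EXEC): [IRQ1] PC=2: INC 4 -> ACC=7
Event 6 (EXEC): [IRQ1] PC=3: IRET -> resume MAIN at PC=1 (depth now 0)
Event 7 (EXEC): [MAIN] PC=1: INC 3 -> ACC=10
Event 8 (EXEC): [MAIN] PC=2: INC 3 -> ACC=13
Event 9 (EXEC): [MAIN] PC=3: HALT

Answer: 13 MAIN 0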